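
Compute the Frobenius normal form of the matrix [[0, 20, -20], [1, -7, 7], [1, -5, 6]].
The invariant factors of A (the non-unit diagonal entries of the Smith normal form of xI - A over ℚ[x]) are (x + 4)(x^2 - 3x + 5), each dividing the next. The characteristic polynomial is their product, (x + 4)(x^2 - 3x + 5).

The rational canonical form is the block-diagonal matrix of companion matrices C(f_i):
R = [[0, 0, -20], [1, 0, 7], [0, 1, -1]].

Note the characteristic polynomial does not split into linear factors over ℚ, so A has no Jordan form over ℚ; the rational canonical form exists over any field.

R = [[0, 0, -20], [1, 0, 7], [0, 1, -1]]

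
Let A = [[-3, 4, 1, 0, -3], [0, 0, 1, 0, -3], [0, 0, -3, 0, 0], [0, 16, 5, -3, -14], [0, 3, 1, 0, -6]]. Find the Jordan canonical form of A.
The characteristic polynomial is det(xI - A) = (x + 3)^5, so the eigenvalues are -3 (algebraic multiplicity 5).

For λ = -3: rank(A + 3I) = 3, rank((A + 3I)^2) = 1, rank((A + 3I)^3) = 0. The eigenspace has dimension 5 - 3 = 2, so there are 2 Jordan blocks; the rank sequence gives block sizes [3, 2].

Assembling the blocks gives the Jordan form J above.

J = [[-3, 1, 0, 0, 0], [0, -3, 1, 0, 0], [0, 0, -3, 0, 0], [0, 0, 0, -3, 1], [0, 0, 0, 0, -3]]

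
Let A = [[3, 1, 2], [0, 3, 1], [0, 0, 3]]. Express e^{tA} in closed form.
A has Jordan form J = [[3, 1, 0], [0, 3, 1], [0, 0, 3]] with A = PJP^{-1}, so e^{tA} = P e^{tJ} P^{-1}.

For a Jordan block J_k(λ), e^{tJ_k(λ)} = e^{λt} · (I + tN + t^2 N^2/2! + ... + t^{k-1} N^{k-1}/(k-1)!) where N is the nilpotent superdiagonal part.

Assembling the blocks and conjugating back gives the entries of e^{tA} as shown above.

e^{tA} = [[e^{3*t}, t*e^{3*t}, t*(t + 4)*e^{3*t}/2], [0, e^{3*t}, t*e^{3*t}], [0, 0, e^{3*t}]]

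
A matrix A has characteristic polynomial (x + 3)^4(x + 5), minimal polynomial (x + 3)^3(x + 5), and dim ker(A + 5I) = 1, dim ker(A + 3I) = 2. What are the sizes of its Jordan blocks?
λ = -5: algebraic multiplicity 1 (exponent in χ_A), largest block size 1 (exponent in m_A), 1 block (geometric multiplicity). This forces block sizes [1].
λ = -3: algebraic multiplicity 4 (exponent in χ_A), largest block size 3 (exponent in m_A), 2 blocks (geometric multiplicity). These force block sizes [3, 1].

Jordan blocks: (-5, 1), (-3, 3), (-3, 1)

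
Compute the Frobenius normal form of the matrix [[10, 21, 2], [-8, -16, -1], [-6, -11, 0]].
The invariant factors of A (the non-unit diagonal entries of the Smith normal form of xI - A over ℚ[x]) are x(x + 3)^2, each dividing the next. The characteristic polynomial is their product, x(x + 3)^2.

The rational canonical form is the block-diagonal matrix of companion matrices C(f_i):
R = [[0, 0, 0], [1, 0, -9], [0, 1, -6]].

R = [[0, 0, 0], [1, 0, -9], [0, 1, -6]]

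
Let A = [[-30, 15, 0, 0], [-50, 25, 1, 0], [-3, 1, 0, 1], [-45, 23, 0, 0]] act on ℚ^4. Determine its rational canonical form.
The invariant factors of A (the non-unit diagonal entries of the Smith normal form of xI - A over ℚ[x]) are (x + 5)(x^3 - x - 3), each dividing the next. The characteristic polynomial is their product, (x + 5)(x^3 - x - 3).

The rational canonical form is the block-diagonal matrix of companion matrices C(f_i):
R = [[0, 0, 0, 15], [1, 0, 0, 8], [0, 1, 0, 1], [0, 0, 1, -5]].

Note the characteristic polynomial does not split into linear factors over ℚ, so A has no Jordan form over ℚ; the rational canonical form exists over any field.

R = [[0, 0, 0, 15], [1, 0, 0, 8], [0, 1, 0, 1], [0, 0, 1, -5]]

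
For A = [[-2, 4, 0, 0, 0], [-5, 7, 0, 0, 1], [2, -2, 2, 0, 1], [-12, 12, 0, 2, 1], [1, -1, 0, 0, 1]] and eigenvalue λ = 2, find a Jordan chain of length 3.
We seek v_1 ∈ ker((A - 2I)^3) \ ker((A - 2I)^2), then set v_{i+1} = (A - 2I) v_i.

One such chain is v_1 = [[0, 0, 0, 0, 1]]^T, v_2 = [[0, 1, 1, 1, -1]]^T, v_3 = [[4, 4, -3, 11, 0]]^T. Check: (A - 2I) v_3 = [[0, 0, 0, 0, 0]]^T = 0.

v_1 = [[0, 0, 0, 0, 1]]^T, v_2 = [[0, 1, 1, 1, -1]]^T, v_3 = [[4, 4, -3, 11, 0]]^T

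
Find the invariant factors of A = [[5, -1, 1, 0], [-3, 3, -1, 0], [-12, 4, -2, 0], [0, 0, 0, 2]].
x - 2, x - 2, (x - 2)^2

The Jordan structure of A has elementary divisors (x - 2)^2, (x - 2), (x - 2). Arranging the block sizes at each eigenvalue in decreasing order and taking row products gives the invariant factors.

Invariant factors (smallest first, each dividing the next): x - 2, x - 2, (x - 2)^2.

Check: the last factor (x - 2)^2 is the minimal polynomial, and the product (x - 2)^4 is the characteristic polynomial.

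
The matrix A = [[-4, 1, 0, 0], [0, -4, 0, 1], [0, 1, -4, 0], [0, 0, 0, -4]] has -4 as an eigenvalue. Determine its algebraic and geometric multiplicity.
The characteristic polynomial is (x + 4)^4, so the factor x + 4 appears with exponent 4: the algebraic multiplicity is 4.

rank(A + 4I) = 2, so the eigenspace has dimension 4 - 2 = 2: the geometric multiplicity is 2.

Since 2 < 4, A is not diagonalizable.

algebraic multiplicity 4, geometric multiplicity 2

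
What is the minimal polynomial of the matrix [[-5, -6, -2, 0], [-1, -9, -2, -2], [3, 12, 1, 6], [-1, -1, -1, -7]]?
The characteristic polynomial factors as (x + 5)^4. The minimal polynomial is ∏(x - λ)^{k_λ} where k_λ is the size of the largest Jordan block at λ.

For λ = -5: rank(A + 5I) = 2, and the largest Jordan block has size 2 (the smallest k with rank((A + 5I)^k) = rank((A + 5I)^(k+1))).

So m_A(x) = (x + 5)^2.

m_A(x) = (x + 5)^2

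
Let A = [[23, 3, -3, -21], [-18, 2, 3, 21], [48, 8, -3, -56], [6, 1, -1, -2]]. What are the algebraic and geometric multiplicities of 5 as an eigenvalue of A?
The characteristic polynomial is (x - 5)^4, so the factor x - 5 appears with exponent 4: the algebraic multiplicity is 4.

rank(A - 5I) = 1, so the eigenspace has dimension 4 - 1 = 3: the geometric multiplicity is 3.

Since 3 < 4, A is not diagonalizable.

algebraic multiplicity 4, geometric multiplicity 3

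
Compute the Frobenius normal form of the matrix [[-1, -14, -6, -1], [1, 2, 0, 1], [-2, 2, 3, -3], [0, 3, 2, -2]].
R = [[0, 0, 0, -6], [1, 0, 0, -1], [0, 1, 0, 2], [0, 0, 1, 2]]

The invariant factors of A (the non-unit diagonal entries of the Smith normal form of xI - A over ℚ[x]) are (x - 2)(x^3 - 2x - 3), each dividing the next. The characteristic polynomial is their product, (x - 2)(x^3 - 2x - 3).

The rational canonical form is the block-diagonal matrix of companion matrices C(f_i):
R = [[0, 0, 0, -6], [1, 0, 0, -1], [0, 1, 0, 2], [0, 0, 1, 2]].

Note the characteristic polynomial does not split into linear factors over ℚ, so A has no Jordan form over ℚ; the rational canonical form exists over any field.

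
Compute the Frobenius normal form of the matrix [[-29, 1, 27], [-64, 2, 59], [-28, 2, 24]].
R = [[0, 0, -30], [1, 0, 4], [0, 1, -3]]

The invariant factors of A (the non-unit diagonal entries of the Smith normal form of xI - A over ℚ[x]) are (x + 5)(x^2 - 2x + 6), each dividing the next. The characteristic polynomial is their product, (x + 5)(x^2 - 2x + 6).

The rational canonical form is the block-diagonal matrix of companion matrices C(f_i):
R = [[0, 0, -30], [1, 0, 4], [0, 1, -3]].

Note the characteristic polynomial does not split into linear factors over ℚ, so A has no Jordan form over ℚ; the rational canonical form exists over any field.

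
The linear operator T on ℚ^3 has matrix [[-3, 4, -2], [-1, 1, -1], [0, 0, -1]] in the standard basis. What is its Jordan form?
J = [[-1, 1, 0], [0, -1, 0], [0, 0, -1]]

The characteristic polynomial is det(xI - A) = (x + 1)^3, so the eigenvalues are -1 (algebraic multiplicity 3).

For λ = -1: rank(A + I) = 1, rank((A + I)^2) = 0. The eigenspace has dimension 3 - 1 = 2, so there are 2 Jordan blocks; the rank sequence gives block sizes [2, 1].

Assembling the blocks gives the Jordan form J above.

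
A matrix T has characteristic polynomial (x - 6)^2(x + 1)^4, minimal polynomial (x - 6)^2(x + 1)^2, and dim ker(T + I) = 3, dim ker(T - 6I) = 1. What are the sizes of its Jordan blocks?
Jordan blocks: (-1, 2), (-1, 1), (-1, 1), (6, 2)

λ = -1: algebraic multiplicity 4 (exponent in χ_T), largest block size 2 (exponent in m_T), 3 blocks (geometric multiplicity). These force block sizes [2, 1, 1].
λ = 6: algebraic multiplicity 2 (exponent in χ_T), largest block size 2 (exponent in m_T), 1 block (geometric multiplicity). This forces block sizes [2].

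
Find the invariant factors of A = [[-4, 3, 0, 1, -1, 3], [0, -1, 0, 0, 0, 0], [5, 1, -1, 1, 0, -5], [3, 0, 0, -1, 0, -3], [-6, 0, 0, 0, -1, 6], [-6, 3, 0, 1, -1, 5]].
x + 1, (x + 1)^2, (x - 2)(x + 1)^2

The Jordan structure of A has elementary divisors (x + 1)^2, (x + 1)^2, (x + 1), (x - 2). Arranging the block sizes at each eigenvalue in decreasing order and taking row products gives the invariant factors.

Invariant factors (smallest first, each dividing the next): x + 1, (x + 1)^2, (x - 2)(x + 1)^2.

Check: the last factor (x - 2)(x + 1)^2 is the minimal polynomial, and the product (x - 2)(x + 1)^5 is the characteristic polynomial.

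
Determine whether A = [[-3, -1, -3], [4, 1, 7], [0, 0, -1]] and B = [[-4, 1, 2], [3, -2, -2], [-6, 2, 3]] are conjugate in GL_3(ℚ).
Both have characteristic polynomial (x + 1)^3, but the minimal polynomial of A is (x + 1)^3 while the minimal polynomial of B is (x + 1)^2. The minimal polynomial is a similarity invariant, so A and B are not similar.

No.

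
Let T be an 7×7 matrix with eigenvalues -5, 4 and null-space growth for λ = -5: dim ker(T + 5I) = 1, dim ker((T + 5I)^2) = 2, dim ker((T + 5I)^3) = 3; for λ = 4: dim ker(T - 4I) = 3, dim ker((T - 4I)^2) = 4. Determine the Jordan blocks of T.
Jordan blocks: (-5, 3), (4, 2), (4, 1), (4, 1)

λ = -5: successive nullity increments [1, 1, 1] count blocks of size ≥ k; block sizes are [3].
λ = 4: successive nullity increments [3, 1] count blocks of size ≥ k; block sizes are [2, 1, 1].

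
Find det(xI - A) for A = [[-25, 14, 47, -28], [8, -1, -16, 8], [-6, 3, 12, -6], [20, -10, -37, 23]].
xI - A = [[x + 25, -14, -47, 28], [-8, x + 1, 16, -8], [6, -3, x - 12, 6], [-20, 10, 37, x - 23]].

Expanding det(xI - A) along the first row:
det(xI - A) = + (x + 25)·det([[x + 1, 16, -8], [-3, x - 12, 6], [10, 37, x - 23]]) - (-14)·det([[-8, 16, -8], [6, x - 12, 6], [-20, 37, x - 23]]) + (-47)·det([[-8, x + 1, -8], [6, -3, 6], [-20, 10, x - 23]]) - (28)·det([[-8, x + 1, 16], [6, -3, x - 12], [-20, 10, 37]]).

Evaluating gives χ_A(x) = x^4 - 9x^3 + 27x^2 - 27x = x(x - 3)^3.

χ_A(x) = x(x - 3)^3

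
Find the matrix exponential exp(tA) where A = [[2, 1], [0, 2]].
e^{tA} = [[e^{2*t}, t*e^{2*t}], [0, e^{2*t}]]

A has Jordan form J = [[2, 1], [0, 2]] with A = PJP^{-1}, so e^{tA} = P e^{tJ} P^{-1}.

For a Jordan block J_k(λ), e^{tJ_k(λ)} = e^{λt} · (I + tN + t^2 N^2/2! + ... + t^{k-1} N^{k-1}/(k-1)!) where N is the nilpotent superdiagonal part.

Assembling the blocks and conjugating back gives the entries of e^{tA} as shown above.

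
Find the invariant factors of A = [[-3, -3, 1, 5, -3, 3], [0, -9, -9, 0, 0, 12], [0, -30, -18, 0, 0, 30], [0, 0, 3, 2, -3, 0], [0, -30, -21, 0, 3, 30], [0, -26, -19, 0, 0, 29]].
The Jordan structure of A has elementary divisors (x + 3)^2, (x - 2), (x - 2), (x - 3), (x - 3). Arranging the block sizes at each eigenvalue in decreasing order and taking row products gives the invariant factors.

Invariant factors (smallest first, each dividing the next): (x - 3)(x - 2), (x - 3)(x - 2)(x + 3)^2.

Check: the last factor (x - 3)(x - 2)(x + 3)^2 is the minimal polynomial, and the product (x - 3)^2(x - 2)^2(x + 3)^2 is the characteristic polynomial.

(x - 3)(x - 2), (x - 3)(x - 2)(x + 3)^2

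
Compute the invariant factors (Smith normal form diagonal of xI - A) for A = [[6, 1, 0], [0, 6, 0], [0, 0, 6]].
x - 6, (x - 6)^2

The Jordan structure of A has elementary divisors (x - 6)^2, (x - 6). Arranging the block sizes at each eigenvalue in decreasing order and taking row products gives the invariant factors.

Invariant factors (smallest first, each dividing the next): x - 6, (x - 6)^2.

Check: the last factor (x - 6)^2 is the minimal polynomial, and the product (x - 6)^3 is the characteristic polynomial.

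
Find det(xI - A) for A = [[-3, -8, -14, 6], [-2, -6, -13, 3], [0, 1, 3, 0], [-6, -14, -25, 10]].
xI - A = [[x + 3, 8, 14, -6], [2, x + 6, 13, -3], [0, -1, x - 3, 0], [6, 14, 25, x - 10]].

Expanding det(xI - A) along the first row:
det(xI - A) = + (x + 3)·det([[x + 6, 13, -3], [-1, x - 3, 0], [14, 25, x - 10]]) - (8)·det([[2, 13, -3], [0, x - 3, 0], [6, 25, x - 10]]) + (14)·det([[2, x + 6, -3], [0, -1, 0], [6, 14, x - 10]]) - (-6)·det([[2, x + 6, 13], [0, -1, x - 3], [6, 14, 25]]).

Evaluating gives χ_A(x) = x^4 - 4x^3 + 6x^2 - 4x + 1 = (x - 1)^4.

χ_A(x) = (x - 1)^4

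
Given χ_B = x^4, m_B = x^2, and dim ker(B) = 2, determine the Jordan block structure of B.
Jordan blocks: (0, 2), (0, 2)

λ = 0: algebraic multiplicity 4 (exponent in χ_B), largest block size 2 (exponent in m_B), 2 blocks (geometric multiplicity). These force block sizes [2, 2].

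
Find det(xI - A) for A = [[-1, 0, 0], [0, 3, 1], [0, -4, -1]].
xI - A = [[x + 1, 0, 0], [0, x - 3, -1], [0, 4, x + 1]].

Expanding det(xI - A) along the first row:
det(xI - A) = + (x + 1)·det([[x - 3, -1], [4, x + 1]]) - (0)·det([[0, -1], [0, x + 1]]) + (0)·det([[0, x - 3], [0, 4]]).

Evaluating gives χ_A(x) = x^3 - x^2 - x + 1 = (x - 1)^2(x + 1).

χ_A(x) = (x - 1)^2(x + 1)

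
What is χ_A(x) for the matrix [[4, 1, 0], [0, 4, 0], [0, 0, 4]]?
χ_A(x) = (x - 4)^3

xI - A = [[x - 4, -1, 0], [0, x - 4, 0], [0, 0, x - 4]].

Expanding det(xI - A) along the first row:
det(xI - A) = + (x - 4)·det([[x - 4, 0], [0, x - 4]]) - (-1)·det([[0, 0], [0, x - 4]]) + (0)·det([[0, x - 4], [0, 0]]).

Evaluating gives χ_A(x) = x^3 - 12x^2 + 48x - 64 = (x - 4)^3.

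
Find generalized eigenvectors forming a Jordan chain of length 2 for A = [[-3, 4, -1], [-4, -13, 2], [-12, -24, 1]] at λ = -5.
v_1 = [[1, -1, -3]]^T, v_2 = [[1, -2, -6]]^T

We seek v_1 ∈ ker((A + 5I)^2) \ ker(A + 5I), then set v_{i+1} = (A + 5I) v_i.

One such chain is v_1 = [[1, -1, -3]]^T, v_2 = [[1, -2, -6]]^T. Check: (A + 5I) v_2 = [[0, 0, 0]]^T = 0.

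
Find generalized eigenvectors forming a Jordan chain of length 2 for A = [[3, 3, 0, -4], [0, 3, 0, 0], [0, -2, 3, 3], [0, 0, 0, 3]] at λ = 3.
We seek v_1 ∈ ker((A - 3I)^2) \ ker(A - 3I), then set v_{i+1} = (A - 3I) v_i.

One such chain is v_1 = [[5, -5, 7, -4]]^T, v_2 = [[1, 0, -2, 0]]^T. Check: (A - 3I) v_2 = [[0, 0, 0, 0]]^T = 0.

v_1 = [[5, -5, 7, -4]]^T, v_2 = [[1, 0, -2, 0]]^T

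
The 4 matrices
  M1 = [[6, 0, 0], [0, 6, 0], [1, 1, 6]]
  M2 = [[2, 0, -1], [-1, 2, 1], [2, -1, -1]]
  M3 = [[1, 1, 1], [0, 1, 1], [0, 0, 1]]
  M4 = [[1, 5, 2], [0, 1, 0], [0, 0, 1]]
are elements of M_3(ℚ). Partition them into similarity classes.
Characteristic polynomials: χ_{M1} = (x - 6)^3, χ_{M2} = (x - 1)^3, χ_{M3} = (x - 1)^3, χ_{M4} = (x - 1)^3.

{M1}: invariant factors x - 6, (x - 6)^2.

{M2, M3}: invariant factors (x - 1)^3.

{M4}: invariant factors x - 1, (x - 1)^2.

Matrices are similar if and only if their invariant-factor lists agree; the partition into similarity classes is {M1}, {M2, M3}, {M4}.

3 classes: {M1}, {M2, M3}, {M4}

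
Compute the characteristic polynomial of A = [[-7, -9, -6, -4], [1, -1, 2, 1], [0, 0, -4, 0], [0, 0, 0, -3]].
xI - A = [[x + 7, 9, 6, 4], [-1, x + 1, -2, -1], [0, 0, x + 4, 0], [0, 0, 0, x + 3]].

Expanding det(xI - A) along the first row:
det(xI - A) = + (x + 7)·det([[x + 1, -2, -1], [0, x + 4, 0], [0, 0, x + 3]]) - (9)·det([[-1, -2, -1], [0, x + 4, 0], [0, 0, x + 3]]) + (6)·det([[-1, x + 1, -1], [0, 0, 0], [0, 0, x + 3]]) - (4)·det([[-1, x + 1, -2], [0, 0, x + 4], [0, 0, 0]]).

Evaluating gives χ_A(x) = x^4 + 15x^3 + 84x^2 + 208x + 192 = (x + 3)(x + 4)^3.

χ_A(x) = (x + 3)(x + 4)^3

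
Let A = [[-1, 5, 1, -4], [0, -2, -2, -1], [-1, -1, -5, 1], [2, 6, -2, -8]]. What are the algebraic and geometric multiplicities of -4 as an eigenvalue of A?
algebraic multiplicity 4, geometric multiplicity 2

The characteristic polynomial is (x + 4)^4, so the factor x + 4 appears with exponent 4: the algebraic multiplicity is 4.

rank(A + 4I) = 2, so the eigenspace has dimension 4 - 2 = 2: the geometric multiplicity is 2.

Since 2 < 4, A is not diagonalizable.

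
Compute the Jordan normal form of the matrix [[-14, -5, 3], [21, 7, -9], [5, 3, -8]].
J = [[-5, 1, 0], [0, -5, 1], [0, 0, -5]]

The characteristic polynomial is det(xI - A) = (x + 5)^3, so the eigenvalues are -5 (algebraic multiplicity 3).

For λ = -5: rank(A + 5I) = 2, rank((A + 5I)^2) = 1, rank((A + 5I)^3) = 0. The eigenspace has dimension 3 - 2 = 1, so there is 1 Jordan block; the rank sequence gives block sizes [3].

Assembling the blocks gives the Jordan form J above.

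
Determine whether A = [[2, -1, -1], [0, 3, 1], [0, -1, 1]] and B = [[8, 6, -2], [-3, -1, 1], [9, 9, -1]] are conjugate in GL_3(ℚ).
Yes.

Two matrices over a field are similar if and only if they have the same invariant factors.

Both A and B have characteristic polynomial (x - 2)^3 and minimal polynomial (x - 2)^2. Computing further, both have invariant factors x - 2, (x - 2)^2. Hence A and B are similar.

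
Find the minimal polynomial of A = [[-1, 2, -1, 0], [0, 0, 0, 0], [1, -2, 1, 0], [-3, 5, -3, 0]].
The characteristic polynomial factors as x^4. The minimal polynomial is ∏(x - λ)^{k_λ} where k_λ is the size of the largest Jordan block at λ.

For λ = 0: rank(A) = 2, and the largest Jordan block has size 2 (the smallest k with rank(A^k) = rank(A^(k+1))).

So m_A(x) = x^2.

m_A(x) = x^2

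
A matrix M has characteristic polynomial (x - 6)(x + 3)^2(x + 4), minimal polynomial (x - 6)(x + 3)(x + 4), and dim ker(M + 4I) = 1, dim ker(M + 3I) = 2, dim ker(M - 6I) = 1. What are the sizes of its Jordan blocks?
Jordan blocks: (-4, 1), (-3, 1), (-3, 1), (6, 1)

λ = -4: algebraic multiplicity 1 (exponent in χ_M), largest block size 1 (exponent in m_M), 1 block (geometric multiplicity). This forces block sizes [1].
λ = -3: algebraic multiplicity 2 (exponent in χ_M), largest block size 1 (exponent in m_M), 2 blocks (geometric multiplicity). These force block sizes [1, 1].
λ = 6: algebraic multiplicity 1 (exponent in χ_M), largest block size 1 (exponent in m_M), 1 block (geometric multiplicity). This forces block sizes [1].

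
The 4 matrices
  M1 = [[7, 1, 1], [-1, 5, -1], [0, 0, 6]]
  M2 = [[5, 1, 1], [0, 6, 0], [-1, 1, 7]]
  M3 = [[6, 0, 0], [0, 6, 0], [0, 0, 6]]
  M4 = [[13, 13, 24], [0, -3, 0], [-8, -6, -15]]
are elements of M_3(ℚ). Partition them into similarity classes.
Characteristic polynomials: χ_{M1} = (x - 6)^3, χ_{M2} = (x - 6)^3, χ_{M3} = (x - 6)^3, χ_{M4} = (x - 1)(x + 3)^2.

{M1, M2}: invariant factors x - 6, (x - 6)^2.

{M3}: invariant factors x - 6, x - 6, x - 6.

{M4}: invariant factors (x - 1)(x + 3)^2.

Matrices are similar if and only if their invariant-factor lists agree; the partition into similarity classes is {M1, M2}, {M3}, {M4}.

3 classes: {M1, M2}, {M3}, {M4}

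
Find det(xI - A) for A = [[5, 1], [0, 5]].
χ_A(x) = (x - 5)^2

xI - A = [[x - 5, -1], [0, x - 5]].

Expanding det(xI - A) along the first row:
det(xI - A) = + (x - 5)·det([[x - 5]]) - (-1)·det([[0]]).

Evaluating gives χ_A(x) = x^2 - 10x + 25 = (x - 5)^2.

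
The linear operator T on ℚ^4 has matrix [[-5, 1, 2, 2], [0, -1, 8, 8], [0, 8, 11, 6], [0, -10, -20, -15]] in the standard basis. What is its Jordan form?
The characteristic polynomial is det(xI - A) = (x - 5)(x + 5)^3, so the eigenvalues are -5 (algebraic multiplicity 3), 5 (algebraic multiplicity 1).

For λ = -5: rank(A + 5I) = 2, rank((A + 5I)^2) = 1. The eigenspace has dimension 4 - 2 = 2, so there are 2 Jordan blocks; the rank sequence gives block sizes [2, 1].

For λ = 5: algebraic multiplicity 1 gives one 1×1 block.

Assembling the blocks gives the Jordan form J above.

J = [[-5, 1, 0, 0], [0, -5, 0, 0], [0, 0, -5, 0], [0, 0, 0, 5]]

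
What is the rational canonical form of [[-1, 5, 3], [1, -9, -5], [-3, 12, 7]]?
R = [[0, 0, -2], [1, 0, -3], [0, 1, -3]]

The invariant factors of A (the non-unit diagonal entries of the Smith normal form of xI - A over ℚ[x]) are (x + 2)(x^2 + x + 1), each dividing the next. The characteristic polynomial is their product, (x + 2)(x^2 + x + 1).

The rational canonical form is the block-diagonal matrix of companion matrices C(f_i):
R = [[0, 0, -2], [1, 0, -3], [0, 1, -3]].

Note the characteristic polynomial does not split into linear factors over ℚ, so A has no Jordan form over ℚ; the rational canonical form exists over any field.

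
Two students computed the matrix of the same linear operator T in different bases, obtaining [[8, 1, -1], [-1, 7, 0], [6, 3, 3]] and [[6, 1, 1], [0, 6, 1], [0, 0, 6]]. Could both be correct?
Two matrices over a field are similar if and only if they have the same invariant factors.

Both A and B have characteristic polynomial (x - 6)^3 and minimal polynomial (x - 6)^3. Computing further, both have invariant factors (x - 6)^3. Hence A and B are similar.

Yes.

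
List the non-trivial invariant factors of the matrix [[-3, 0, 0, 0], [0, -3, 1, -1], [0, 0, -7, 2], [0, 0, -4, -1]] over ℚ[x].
x + 3, (x + 3)^2(x + 5)

The Jordan structure of A has elementary divisors (x + 5), (x + 3)^2, (x + 3). Arranging the block sizes at each eigenvalue in decreasing order and taking row products gives the invariant factors.

Invariant factors (smallest first, each dividing the next): x + 3, (x + 3)^2(x + 5).

Check: the last factor (x + 3)^2(x + 5) is the minimal polynomial, and the product (x + 3)^3(x + 5) is the characteristic polynomial.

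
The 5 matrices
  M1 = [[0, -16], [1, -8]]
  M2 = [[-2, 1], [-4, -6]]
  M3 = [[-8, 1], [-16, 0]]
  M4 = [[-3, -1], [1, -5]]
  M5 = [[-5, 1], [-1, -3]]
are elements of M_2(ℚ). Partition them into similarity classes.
1 class: {M1, M2, M3, M4, M5}

Characteristic polynomials: χ_{M1} = (x + 4)^2, χ_{M2} = (x + 4)^2, χ_{M3} = (x + 4)^2, χ_{M4} = (x + 4)^2, χ_{M5} = (x + 4)^2.

{M1, M2, M3, M4, M5}: invariant factors (x + 4)^2.

Matrices are similar if and only if their invariant-factor lists agree; the partition into similarity classes is {M1, M2, M3, M4, M5}.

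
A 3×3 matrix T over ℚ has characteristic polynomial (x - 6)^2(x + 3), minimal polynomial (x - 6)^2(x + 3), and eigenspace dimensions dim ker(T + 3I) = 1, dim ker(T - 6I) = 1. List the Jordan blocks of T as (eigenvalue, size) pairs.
Jordan blocks: (-3, 1), (6, 2)

λ = -3: algebraic multiplicity 1 (exponent in χ_T), largest block size 1 (exponent in m_T), 1 block (geometric multiplicity). This forces block sizes [1].
λ = 6: algebraic multiplicity 2 (exponent in χ_T), largest block size 2 (exponent in m_T), 1 block (geometric multiplicity). This forces block sizes [2].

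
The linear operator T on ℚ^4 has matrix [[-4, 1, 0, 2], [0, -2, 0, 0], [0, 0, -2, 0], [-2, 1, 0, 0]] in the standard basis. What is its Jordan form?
The characteristic polynomial is det(xI - A) = (x + 2)^4, so the eigenvalues are -2 (algebraic multiplicity 4).

For λ = -2: rank(A + 2I) = 1, rank((A + 2I)^2) = 0. The eigenspace has dimension 4 - 1 = 3, so there are 3 Jordan blocks; the rank sequence gives block sizes [2, 1, 1].

Assembling the blocks gives the Jordan form J above.

J = [[-2, 1, 0, 0], [0, -2, 0, 0], [0, 0, -2, 0], [0, 0, 0, -2]]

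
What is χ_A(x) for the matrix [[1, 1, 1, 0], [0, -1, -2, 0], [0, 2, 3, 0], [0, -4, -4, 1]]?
χ_A(x) = (x - 1)^4

xI - A = [[x - 1, -1, -1, 0], [0, x + 1, 2, 0], [0, -2, x - 3, 0], [0, 4, 4, x - 1]].

Expanding det(xI - A) along the first row:
det(xI - A) = + (x - 1)·det([[x + 1, 2, 0], [-2, x - 3, 0], [4, 4, x - 1]]) - (-1)·det([[0, 2, 0], [0, x - 3, 0], [0, 4, x - 1]]) + (-1)·det([[0, x + 1, 0], [0, -2, 0], [0, 4, x - 1]]) - (0)·det([[0, x + 1, 2], [0, -2, x - 3], [0, 4, 4]]).

Evaluating gives χ_A(x) = x^4 - 4x^3 + 6x^2 - 4x + 1 = (x - 1)^4.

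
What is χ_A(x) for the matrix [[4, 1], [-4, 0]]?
xI - A = [[x - 4, -1], [4, x]].

Expanding det(xI - A) along the first row:
det(xI - A) = + (x - 4)·det([[x]]) - (-1)·det([[4]]).

Evaluating gives χ_A(x) = x^2 - 4x + 4 = (x - 2)^2.

χ_A(x) = (x - 2)^2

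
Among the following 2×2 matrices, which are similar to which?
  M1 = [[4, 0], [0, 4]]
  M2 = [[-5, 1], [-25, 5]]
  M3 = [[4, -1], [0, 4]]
3 classes: {M1}, {M2}, {M3}

Characteristic polynomials: χ_{M1} = (x - 4)^2, χ_{M2} = x^2, χ_{M3} = (x - 4)^2.

{M1}: invariant factors x - 4, x - 4.

{M2}: invariant factors x^2.

{M3}: invariant factors (x - 4)^2.

Matrices are similar if and only if their invariant-factor lists agree; the partition into similarity classes is {M1}, {M2}, {M3}.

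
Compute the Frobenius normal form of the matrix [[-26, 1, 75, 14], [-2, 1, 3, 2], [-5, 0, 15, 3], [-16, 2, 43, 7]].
R = [[0, 0, 0, -12], [1, 0, 0, 5], [0, 1, 0, 3], [0, 0, 1, -3]]

The invariant factors of A (the non-unit diagonal entries of the Smith normal form of xI - A over ℚ[x]) are (x + 3)(x^3 - 3x + 4), each dividing the next. The characteristic polynomial is their product, (x + 3)(x^3 - 3x + 4).

The rational canonical form is the block-diagonal matrix of companion matrices C(f_i):
R = [[0, 0, 0, -12], [1, 0, 0, 5], [0, 1, 0, 3], [0, 0, 1, -3]].

Note the characteristic polynomial does not split into linear factors over ℚ, so A has no Jordan form over ℚ; the rational canonical form exists over any field.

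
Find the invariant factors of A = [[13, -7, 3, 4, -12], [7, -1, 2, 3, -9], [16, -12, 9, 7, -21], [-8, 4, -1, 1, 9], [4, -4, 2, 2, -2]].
x - 4, (x - 4)^2, (x - 4)^2

The Jordan structure of A has elementary divisors (x - 4)^2, (x - 4)^2, (x - 4). Arranging the block sizes at each eigenvalue in decreasing order and taking row products gives the invariant factors.

Invariant factors (smallest first, each dividing the next): x - 4, (x - 4)^2, (x - 4)^2.

Check: the last factor (x - 4)^2 is the minimal polynomial, and the product (x - 4)^5 is the characteristic polynomial.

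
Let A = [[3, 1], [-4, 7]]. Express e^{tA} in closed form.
A has Jordan form J = [[5, 1], [0, 5]] with A = PJP^{-1}, so e^{tA} = P e^{tJ} P^{-1}.

For a Jordan block J_k(λ), e^{tJ_k(λ)} = e^{λt} · (I + tN + t^2 N^2/2! + ... + t^{k-1} N^{k-1}/(k-1)!) where N is the nilpotent superdiagonal part.

Assembling the blocks and conjugating back gives the entries of e^{tA} as shown above.

e^{tA} = [[(1 - 2*t)*e^{5*t}, t*e^{5*t}], [-4*t*e^{5*t}, (2*t + 1)*e^{5*t}]]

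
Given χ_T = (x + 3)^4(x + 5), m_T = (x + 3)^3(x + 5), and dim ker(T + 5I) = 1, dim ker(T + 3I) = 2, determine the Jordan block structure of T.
Jordan blocks: (-5, 1), (-3, 3), (-3, 1)

λ = -5: algebraic multiplicity 1 (exponent in χ_T), largest block size 1 (exponent in m_T), 1 block (geometric multiplicity). This forces block sizes [1].
λ = -3: algebraic multiplicity 4 (exponent in χ_T), largest block size 3 (exponent in m_T), 2 blocks (geometric multiplicity). These force block sizes [3, 1].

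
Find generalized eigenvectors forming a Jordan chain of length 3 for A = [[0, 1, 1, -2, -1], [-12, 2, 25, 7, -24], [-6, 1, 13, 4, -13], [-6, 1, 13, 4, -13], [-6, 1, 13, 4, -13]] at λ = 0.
v_1 = [[-1, -3, 0, -1, 0]]^T, v_2 = [[-1, -1, -1, -1, -1]]^T, v_3 = [[1, 2, 1, 1, 1]]^T

We seek v_1 ∈ ker(A^3) \ ker(A^2), then set v_{i+1} = A v_i.

One such chain is v_1 = [[-1, -3, 0, -1, 0]]^T, v_2 = [[-1, -1, -1, -1, -1]]^T, v_3 = [[1, 2, 1, 1, 1]]^T. Check: A v_3 = [[0, 0, 0, 0, 0]]^T = 0.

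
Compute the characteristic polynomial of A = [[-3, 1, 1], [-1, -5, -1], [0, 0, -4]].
xI - A = [[x + 3, -1, -1], [1, x + 5, 1], [0, 0, x + 4]].

Expanding det(xI - A) along the first row:
det(xI - A) = + (x + 3)·det([[x + 5, 1], [0, x + 4]]) - (-1)·det([[1, 1], [0, x + 4]]) + (-1)·det([[1, x + 5], [0, 0]]).

Evaluating gives χ_A(x) = x^3 + 12x^2 + 48x + 64 = (x + 4)^3.

χ_A(x) = (x + 4)^3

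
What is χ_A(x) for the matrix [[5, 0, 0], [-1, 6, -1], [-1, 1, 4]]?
xI - A = [[x - 5, 0, 0], [1, x - 6, 1], [1, -1, x - 4]].

Expanding det(xI - A) along the first row:
det(xI - A) = + (x - 5)·det([[x - 6, 1], [-1, x - 4]]) - (0)·det([[1, 1], [1, x - 4]]) + (0)·det([[1, x - 6], [1, -1]]).

Evaluating gives χ_A(x) = x^3 - 15x^2 + 75x - 125 = (x - 5)^3.

χ_A(x) = (x - 5)^3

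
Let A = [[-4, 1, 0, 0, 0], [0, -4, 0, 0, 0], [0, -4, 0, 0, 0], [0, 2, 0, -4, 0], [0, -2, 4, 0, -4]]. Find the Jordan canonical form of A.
J = [[-4, 1, 0, 0, 0], [0, -4, 0, 0, 0], [0, 0, -4, 0, 0], [0, 0, 0, -4, 0], [0, 0, 0, 0, 0]]

The characteristic polynomial is det(xI - A) = x(x + 4)^4, so the eigenvalues are -4 (algebraic multiplicity 4), 0 (algebraic multiplicity 1).

For λ = -4: rank(A + 4I) = 2, rank((A + 4I)^2) = 1. The eigenspace has dimension 5 - 2 = 3, so there are 3 Jordan blocks; the rank sequence gives block sizes [2, 1, 1].

For λ = 0: algebraic multiplicity 1 gives one 1×1 block.

Assembling the blocks gives the Jordan form J above.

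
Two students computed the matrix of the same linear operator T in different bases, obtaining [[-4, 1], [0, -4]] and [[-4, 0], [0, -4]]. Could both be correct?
No.

Both have characteristic polynomial (x + 4)^2, but the minimal polynomial of A is (x + 4)^2 while the minimal polynomial of B is x + 4. The minimal polynomial is a similarity invariant, so A and B are not similar.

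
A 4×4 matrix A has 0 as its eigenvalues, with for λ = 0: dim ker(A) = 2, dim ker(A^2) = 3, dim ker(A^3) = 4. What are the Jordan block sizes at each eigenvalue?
Jordan blocks: (0, 3), (0, 1)

λ = 0: successive nullity increments [2, 1, 1] count blocks of size ≥ k; block sizes are [3, 1].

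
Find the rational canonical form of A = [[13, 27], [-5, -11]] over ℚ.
R = [[0, 8], [1, 2]]

The invariant factors of A (the non-unit diagonal entries of the Smith normal form of xI - A over ℚ[x]) are (x - 4)(x + 2), each dividing the next. The characteristic polynomial is their product, (x - 4)(x + 2).

The rational canonical form is the block-diagonal matrix of companion matrices C(f_i):
R = [[0, 8], [1, 2]].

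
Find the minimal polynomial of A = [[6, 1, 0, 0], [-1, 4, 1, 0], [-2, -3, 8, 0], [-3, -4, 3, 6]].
m_A(x) = (x - 6)^3

The characteristic polynomial factors as (x - 6)^4. The minimal polynomial is ∏(x - λ)^{k_λ} where k_λ is the size of the largest Jordan block at λ.

For λ = 6: rank(A - 6I) = 2, and the largest Jordan block has size 3 (the smallest k with rank((A - 6I)^k) = rank((A - 6I)^(k+1))).

So m_A(x) = (x - 6)^3.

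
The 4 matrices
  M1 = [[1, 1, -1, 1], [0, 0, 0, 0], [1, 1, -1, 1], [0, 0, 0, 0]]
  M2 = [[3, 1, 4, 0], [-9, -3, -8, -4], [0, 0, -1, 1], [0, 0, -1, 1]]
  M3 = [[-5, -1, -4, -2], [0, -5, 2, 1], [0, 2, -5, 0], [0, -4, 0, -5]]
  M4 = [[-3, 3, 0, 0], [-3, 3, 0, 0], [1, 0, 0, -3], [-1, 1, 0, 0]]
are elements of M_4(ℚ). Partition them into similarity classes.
Characteristic polynomials: χ_{M1} = x^4, χ_{M2} = x^4, χ_{M3} = (x + 5)^4, χ_{M4} = x^4.

{M1}: invariant factors x, x, x^2.

{M2, M4}: invariant factors x^2, x^2.

{M3}: invariant factors x + 5, (x + 5)^3.

Matrices are similar if and only if their invariant-factor lists agree; the partition into similarity classes is {M1}, {M2, M4}, {M3}.

3 classes: {M1}, {M2, M4}, {M3}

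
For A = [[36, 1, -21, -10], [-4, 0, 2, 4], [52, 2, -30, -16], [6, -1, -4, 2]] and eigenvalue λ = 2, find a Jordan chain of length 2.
We seek v_1 ∈ ker((A - 2I)^2) \ ker(A - 2I), then set v_{i+1} = (A - 2I) v_i.

One such chain is v_1 = [[2, -3, 4, -2]]^T, v_2 = [[1, -2, 2, -1]]^T. Check: (A - 2I) v_2 = [[0, 0, 0, 0]]^T = 0.

v_1 = [[2, -3, 4, -2]]^T, v_2 = [[1, -2, 2, -1]]^T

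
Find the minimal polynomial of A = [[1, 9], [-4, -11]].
m_A(x) = (x + 5)^2

The characteristic polynomial factors as (x + 5)^2. The minimal polynomial is ∏(x - λ)^{k_λ} where k_λ is the size of the largest Jordan block at λ.

For λ = -5: rank(A + 5I) = 1, and the largest Jordan block has size 2 (the smallest k with rank((A + 5I)^k) = rank((A + 5I)^(k+1))).

So m_A(x) = (x + 5)^2.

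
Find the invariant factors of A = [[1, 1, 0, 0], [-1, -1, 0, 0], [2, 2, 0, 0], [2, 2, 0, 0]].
The Jordan structure of A has elementary divisors x^2, x, x. Arranging the block sizes at each eigenvalue in decreasing order and taking row products gives the invariant factors.

Invariant factors (smallest first, each dividing the next): x, x, x^2.

Check: the last factor x^2 is the minimal polynomial, and the product x^4 is the characteristic polynomial.

x, x, x^2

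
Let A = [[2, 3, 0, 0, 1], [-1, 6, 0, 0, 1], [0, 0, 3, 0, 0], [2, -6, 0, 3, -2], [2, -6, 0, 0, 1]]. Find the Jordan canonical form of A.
J = [[3, 1, 0, 0, 0], [0, 3, 0, 0, 0], [0, 0, 3, 0, 0], [0, 0, 0, 3, 0], [0, 0, 0, 0, 3]]

The characteristic polynomial is det(xI - A) = (x - 3)^5, so the eigenvalues are 3 (algebraic multiplicity 5).

For λ = 3: rank(A - 3I) = 1, rank((A - 3I)^2) = 0. The eigenspace has dimension 5 - 1 = 4, so there are 4 Jordan blocks; the rank sequence gives block sizes [2, 1, 1, 1].

Assembling the blocks gives the Jordan form J above.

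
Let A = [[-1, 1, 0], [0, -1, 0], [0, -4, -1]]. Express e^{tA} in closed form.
e^{tA} = [[e^{-t}, t*e^{-t}, 0], [0, e^{-t}, 0], [0, -4*t*e^{-t}, e^{-t}]]

A has Jordan form J = [[-1, 1, 0], [0, -1, 0], [0, 0, -1]] with A = PJP^{-1}, so e^{tA} = P e^{tJ} P^{-1}.

For a Jordan block J_k(λ), e^{tJ_k(λ)} = e^{λt} · (I + tN + t^2 N^2/2! + ... + t^{k-1} N^{k-1}/(k-1)!) where N is the nilpotent superdiagonal part.

Assembling the blocks and conjugating back gives the entries of e^{tA} as shown above.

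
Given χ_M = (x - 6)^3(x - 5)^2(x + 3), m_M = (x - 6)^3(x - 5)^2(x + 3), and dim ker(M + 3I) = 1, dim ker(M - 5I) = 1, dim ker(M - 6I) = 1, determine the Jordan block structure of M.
Jordan blocks: (-3, 1), (5, 2), (6, 3)

λ = -3: algebraic multiplicity 1 (exponent in χ_M), largest block size 1 (exponent in m_M), 1 block (geometric multiplicity). This forces block sizes [1].
λ = 5: algebraic multiplicity 2 (exponent in χ_M), largest block size 2 (exponent in m_M), 1 block (geometric multiplicity). This forces block sizes [2].
λ = 6: algebraic multiplicity 3 (exponent in χ_M), largest block size 3 (exponent in m_M), 1 block (geometric multiplicity). This forces block sizes [3].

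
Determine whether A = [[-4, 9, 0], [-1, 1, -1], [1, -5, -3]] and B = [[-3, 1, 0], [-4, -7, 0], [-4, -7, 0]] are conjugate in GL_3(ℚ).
No.

trace(A) = -6 but trace(B) = -10. The trace is a similarity invariant, so A and B are not similar.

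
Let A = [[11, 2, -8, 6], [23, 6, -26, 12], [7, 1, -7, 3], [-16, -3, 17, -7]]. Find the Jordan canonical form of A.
J = [[-3, 0, 0, 0], [0, 2, 1, 0], [0, 0, 2, 0], [0, 0, 0, 2]]

The characteristic polynomial is det(xI - A) = (x - 2)^3(x + 3), so the eigenvalues are -3 (algebraic multiplicity 1), 2 (algebraic multiplicity 3).

For λ = -3: algebraic multiplicity 1 gives one 1×1 block.

For λ = 2: rank(A - 2I) = 2, rank((A - 2I)^2) = 1. The eigenspace has dimension 4 - 2 = 2, so there are 2 Jordan blocks; the rank sequence gives block sizes [2, 1].

Assembling the blocks gives the Jordan form J above.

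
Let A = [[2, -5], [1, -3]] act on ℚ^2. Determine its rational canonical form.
The invariant factors of A (the non-unit diagonal entries of the Smith normal form of xI - A over ℚ[x]) are x^2 + x - 1, each dividing the next. The characteristic polynomial is their product, x^2 + x - 1.

The rational canonical form is the block-diagonal matrix of companion matrices C(f_i):
R = [[0, 1], [1, -1]].

Note the characteristic polynomial does not split into linear factors over ℚ, so A has no Jordan form over ℚ; the rational canonical form exists over any field.

R = [[0, 1], [1, -1]]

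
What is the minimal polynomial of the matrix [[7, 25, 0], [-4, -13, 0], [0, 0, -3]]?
m_A(x) = (x + 3)^2

The characteristic polynomial factors as (x + 3)^3. The minimal polynomial is ∏(x - λ)^{k_λ} where k_λ is the size of the largest Jordan block at λ.

For λ = -3: rank(A + 3I) = 1, and the largest Jordan block has size 2 (the smallest k with rank((A + 3I)^k) = rank((A + 3I)^(k+1))).

So m_A(x) = (x + 3)^2.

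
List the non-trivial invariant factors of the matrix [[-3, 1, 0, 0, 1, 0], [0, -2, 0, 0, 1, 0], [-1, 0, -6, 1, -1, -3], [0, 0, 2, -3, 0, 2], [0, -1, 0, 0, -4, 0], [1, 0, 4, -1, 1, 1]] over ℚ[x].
x + 3, (x + 3)^2, (x + 2)(x + 3)^2

The Jordan structure of A has elementary divisors (x + 3)^2, (x + 3)^2, (x + 3), (x + 2). Arranging the block sizes at each eigenvalue in decreasing order and taking row products gives the invariant factors.

Invariant factors (smallest first, each dividing the next): x + 3, (x + 3)^2, (x + 2)(x + 3)^2.

Check: the last factor (x + 2)(x + 3)^2 is the minimal polynomial, and the product (x + 2)(x + 3)^5 is the characteristic polynomial.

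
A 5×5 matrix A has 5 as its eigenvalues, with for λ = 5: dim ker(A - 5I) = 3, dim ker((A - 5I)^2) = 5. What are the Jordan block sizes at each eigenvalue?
Jordan blocks: (5, 2), (5, 2), (5, 1)

λ = 5: successive nullity increments [3, 2] count blocks of size ≥ k; block sizes are [2, 2, 1].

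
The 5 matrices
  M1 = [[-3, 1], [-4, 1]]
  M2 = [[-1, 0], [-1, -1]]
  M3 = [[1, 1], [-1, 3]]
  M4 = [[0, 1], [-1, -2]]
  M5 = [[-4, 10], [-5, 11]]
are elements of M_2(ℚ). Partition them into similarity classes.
Characteristic polynomials: χ_{M1} = (x + 1)^2, χ_{M2} = (x + 1)^2, χ_{M3} = (x - 2)^2, χ_{M4} = (x + 1)^2, χ_{M5} = (x - 6)(x - 1).

{M1, M2, M4}: invariant factors (x + 1)^2.

{M3}: invariant factors (x - 2)^2.

{M5}: invariant factors (x - 6)(x - 1).

Matrices are similar if and only if their invariant-factor lists agree; the partition into similarity classes is {M1, M2, M4}, {M3}, {M5}.

3 classes: {M1, M2, M4}, {M3}, {M5}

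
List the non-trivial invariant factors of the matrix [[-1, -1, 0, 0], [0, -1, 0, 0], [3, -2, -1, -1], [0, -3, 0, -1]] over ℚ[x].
The Jordan structure of A has elementary divisors (x + 1)^2, (x + 1)^2. Arranging the block sizes at each eigenvalue in decreasing order and taking row products gives the invariant factors.

Invariant factors (smallest first, each dividing the next): (x + 1)^2, (x + 1)^2.

Check: the last factor (x + 1)^2 is the minimal polynomial, and the product (x + 1)^4 is the characteristic polynomial.

(x + 1)^2, (x + 1)^2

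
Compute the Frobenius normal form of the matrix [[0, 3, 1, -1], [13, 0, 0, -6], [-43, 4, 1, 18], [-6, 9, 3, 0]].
The invariant factors of A (the non-unit diagonal entries of the Smith normal form of xI - A over ℚ[x]) are (x - 1)(x^3 - 2x - 3), each dividing the next. The characteristic polynomial is their product, (x - 1)(x^3 - 2x - 3).

The rational canonical form is the block-diagonal matrix of companion matrices C(f_i):
R = [[0, 0, 0, -3], [1, 0, 0, 1], [0, 1, 0, 2], [0, 0, 1, 1]].

Note the characteristic polynomial does not split into linear factors over ℚ, so A has no Jordan form over ℚ; the rational canonical form exists over any field.

R = [[0, 0, 0, -3], [1, 0, 0, 1], [0, 1, 0, 2], [0, 0, 1, 1]]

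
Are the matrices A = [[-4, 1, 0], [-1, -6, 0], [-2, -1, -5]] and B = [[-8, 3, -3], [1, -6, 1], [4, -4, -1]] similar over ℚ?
No.

Both have characteristic polynomial (x + 5)^3, but the minimal polynomial of A is (x + 5)^3 while the minimal polynomial of B is (x + 5)^2. The minimal polynomial is a similarity invariant, so A and B are not similar.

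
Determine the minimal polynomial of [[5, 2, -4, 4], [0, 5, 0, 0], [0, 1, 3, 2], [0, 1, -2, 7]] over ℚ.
The characteristic polynomial factors as (x - 5)^4. The minimal polynomial is ∏(x - λ)^{k_λ} where k_λ is the size of the largest Jordan block at λ.

For λ = 5: rank(A - 5I) = 1, and the largest Jordan block has size 2 (the smallest k with rank((A - 5I)^k) = rank((A - 5I)^(k+1))).

So m_A(x) = (x - 5)^2.

m_A(x) = (x - 5)^2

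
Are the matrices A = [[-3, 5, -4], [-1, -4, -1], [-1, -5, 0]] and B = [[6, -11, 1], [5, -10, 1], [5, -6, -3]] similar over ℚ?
Yes.

Two matrices over a field are similar if and only if they have the same invariant factors.

Both A and B have characteristic polynomial (x - 1)(x + 4)^2 and minimal polynomial (x - 1)(x + 4)^2. Computing further, both have invariant factors (x - 1)(x + 4)^2. Hence A and B are similar.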